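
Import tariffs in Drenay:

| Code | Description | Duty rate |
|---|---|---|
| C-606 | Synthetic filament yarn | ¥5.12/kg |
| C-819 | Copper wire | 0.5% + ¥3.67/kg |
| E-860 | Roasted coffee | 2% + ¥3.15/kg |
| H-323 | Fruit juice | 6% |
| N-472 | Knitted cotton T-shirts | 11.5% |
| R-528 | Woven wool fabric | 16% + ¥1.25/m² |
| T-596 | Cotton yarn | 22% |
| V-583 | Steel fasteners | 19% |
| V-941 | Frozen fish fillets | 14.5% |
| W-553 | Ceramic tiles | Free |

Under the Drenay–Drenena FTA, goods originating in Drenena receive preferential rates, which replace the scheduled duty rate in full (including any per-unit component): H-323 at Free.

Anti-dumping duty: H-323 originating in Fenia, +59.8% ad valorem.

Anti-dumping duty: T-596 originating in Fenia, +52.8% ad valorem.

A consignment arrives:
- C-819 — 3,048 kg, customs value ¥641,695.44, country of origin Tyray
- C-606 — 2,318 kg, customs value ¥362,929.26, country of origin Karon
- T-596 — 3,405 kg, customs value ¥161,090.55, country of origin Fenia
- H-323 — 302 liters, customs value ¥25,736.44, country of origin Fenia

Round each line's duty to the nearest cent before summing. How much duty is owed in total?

Line 1 (C-819, Tyray, 3,048 kg, ¥641,695.44):
Base rate for C-819 is 0.5% + ¥3.67/kg.
Duty = ¥641,695.44 × 0.5% + 3,048 × ¥3.67 = ¥14,394.64.
Line 2 (C-606, Karon, 2,318 kg, ¥362,929.26):
Base rate for C-606 is ¥5.12/kg.
Duty = 2,318 × ¥5.12 = ¥11,868.16.
Line 3 (T-596, Fenia, 3,405 kg, ¥161,090.55):
Base rate for T-596 is 22%.
Additional duty on T-596 from Fenia: +52.8%. Applied ad valorem rate: 22% + 52.8% = 74.8%.
Duty = ¥161,090.55 × 74.8% = ¥120,495.73.
Line 4 (H-323, Fenia, 302 liters, ¥25,736.44):
Base rate for H-323 is 6%.
H-323 has an FTA preferential rate, but origin Fenia is not Drenena; base rate stands.
Additional duty on H-323 from Fenia: +59.8%. Applied ad valorem rate: 6% + 59.8% = 65.8%.
Duty = ¥25,736.44 × 65.8% = ¥16,934.58.
Total = ¥14,394.64 + ¥11,868.16 + ¥120,495.73 + ¥16,934.58 = ¥163,693.11.

¥163,693.11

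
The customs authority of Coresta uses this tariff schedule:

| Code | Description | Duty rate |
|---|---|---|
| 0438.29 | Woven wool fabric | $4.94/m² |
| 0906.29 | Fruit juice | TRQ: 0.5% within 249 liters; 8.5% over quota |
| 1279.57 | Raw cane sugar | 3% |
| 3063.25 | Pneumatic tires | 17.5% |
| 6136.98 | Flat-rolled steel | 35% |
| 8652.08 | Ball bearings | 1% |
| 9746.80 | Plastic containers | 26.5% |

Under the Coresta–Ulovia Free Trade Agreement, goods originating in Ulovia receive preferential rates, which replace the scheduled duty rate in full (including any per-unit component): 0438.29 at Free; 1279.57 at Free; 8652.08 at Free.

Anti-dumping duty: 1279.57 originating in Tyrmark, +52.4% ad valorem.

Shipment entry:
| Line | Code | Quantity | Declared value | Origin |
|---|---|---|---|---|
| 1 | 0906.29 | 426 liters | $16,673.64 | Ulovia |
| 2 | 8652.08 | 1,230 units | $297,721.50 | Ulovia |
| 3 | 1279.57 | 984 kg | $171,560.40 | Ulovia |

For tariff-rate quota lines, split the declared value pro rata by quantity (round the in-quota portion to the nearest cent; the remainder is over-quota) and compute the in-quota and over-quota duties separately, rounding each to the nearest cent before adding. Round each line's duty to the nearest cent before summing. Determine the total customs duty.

Line 1 (0906.29, Ulovia, 426 liters, $16,673.64):
Code 0906.29 is under a tariff-rate quota (threshold 249 liters). In-quota: 249 liters at 0.5%; over-quota: 177 liters at 8.5%.
Pro-rata value split: in-quota = $16,673.64 × 249/426 = $9,745.86; over-quota = $16,673.64 − $9,745.86 = $6,927.78.
In-quota duty = $9,745.86 × 0.5% = $48.73. Over-quota duty = $6,927.78 × 8.5% = $588.86.
Line duty = $48.73 + $588.86 = $637.59.
Line 2 (8652.08, Ulovia, 1,230 units, $297,721.50):
Base rate for 8652.08 is 1%.
Origin Ulovia qualifies under the Coresta–Ulovia agreement and 8652.08 is covered: preferential rate Free applies instead.
Duty = $297,721.50 × 0% = $0.00.
Line 3 (1279.57, Ulovia, 984 kg, $171,560.40):
Base rate for 1279.57 is 3%.
Origin Ulovia qualifies under the Coresta–Ulovia agreement and 1279.57 is covered: preferential rate Free applies instead.
The additional-duty order on 1279.57 targets Tyrmark, not Ulovia; it does not apply.
Duty = $171,560.40 × 0% = $0.00.
Total = $637.59 + $0.00 + $0.00 = $637.59.

$637.59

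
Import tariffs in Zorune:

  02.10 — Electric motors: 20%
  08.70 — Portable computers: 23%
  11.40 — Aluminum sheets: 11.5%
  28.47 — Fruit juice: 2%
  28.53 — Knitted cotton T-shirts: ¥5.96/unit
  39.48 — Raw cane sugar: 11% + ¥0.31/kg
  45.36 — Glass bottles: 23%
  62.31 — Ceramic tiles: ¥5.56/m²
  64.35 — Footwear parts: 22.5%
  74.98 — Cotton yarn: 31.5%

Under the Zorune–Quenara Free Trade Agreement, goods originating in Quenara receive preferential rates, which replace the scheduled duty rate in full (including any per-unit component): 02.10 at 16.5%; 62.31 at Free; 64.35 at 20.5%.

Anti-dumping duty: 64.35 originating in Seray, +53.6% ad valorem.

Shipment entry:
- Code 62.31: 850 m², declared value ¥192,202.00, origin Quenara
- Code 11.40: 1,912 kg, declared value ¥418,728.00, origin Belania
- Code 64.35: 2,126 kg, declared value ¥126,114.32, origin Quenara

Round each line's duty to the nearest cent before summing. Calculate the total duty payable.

Line 1 (62.31, Quenara, 850 m², ¥192,202.00):
Base rate for 62.31 is ¥5.56/m².
Origin Quenara qualifies under the Zorune–Quenara agreement and 62.31 is covered: preferential rate Free applies instead.
Duty = ¥192,202.00 × 0% = ¥0.00.
Line 2 (11.40, Belania, 1,912 kg, ¥418,728.00):
Base rate for 11.40 is 11.5%.
Duty = ¥418,728.00 × 11.5% = ¥48,153.72.
Line 3 (64.35, Quenara, 2,126 kg, ¥126,114.32):
Base rate for 64.35 is 22.5%.
Origin Quenara qualifies under the Zorune–Quenara agreement and 64.35 is covered: preferential rate 20.5% applies instead.
The additional-duty order on 64.35 targets Seray, not Quenara; it does not apply.
Duty = ¥126,114.32 × 20.5% = ¥25,853.44.
Total = ¥0.00 + ¥48,153.72 + ¥25,853.44 = ¥74,007.16.

¥74,007.16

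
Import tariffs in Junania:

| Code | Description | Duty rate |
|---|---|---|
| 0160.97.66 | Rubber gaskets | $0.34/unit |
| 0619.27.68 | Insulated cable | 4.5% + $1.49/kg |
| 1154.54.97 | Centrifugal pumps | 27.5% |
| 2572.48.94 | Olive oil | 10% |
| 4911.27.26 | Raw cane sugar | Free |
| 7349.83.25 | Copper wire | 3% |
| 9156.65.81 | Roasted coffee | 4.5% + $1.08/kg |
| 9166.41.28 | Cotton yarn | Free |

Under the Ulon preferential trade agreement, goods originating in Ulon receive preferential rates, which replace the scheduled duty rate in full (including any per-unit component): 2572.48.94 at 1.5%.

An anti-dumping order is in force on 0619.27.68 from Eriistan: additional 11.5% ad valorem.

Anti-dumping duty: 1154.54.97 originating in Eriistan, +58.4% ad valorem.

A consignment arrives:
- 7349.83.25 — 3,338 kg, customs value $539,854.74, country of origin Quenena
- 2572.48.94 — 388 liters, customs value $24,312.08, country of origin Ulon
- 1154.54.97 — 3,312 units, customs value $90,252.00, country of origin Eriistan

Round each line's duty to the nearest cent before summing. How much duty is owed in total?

Line 1 (7349.83.25, Quenena, 3,338 kg, $539,854.74):
Base rate for 7349.83.25 is 3%.
Duty = $539,854.74 × 3% = $16,195.64.
Line 2 (2572.48.94, Ulon, 388 liters, $24,312.08):
Base rate for 2572.48.94 is 10%.
Origin Ulon qualifies under the Junania–Ulon agreement and 2572.48.94 is covered: preferential rate 1.5% applies instead.
Duty = $24,312.08 × 1.5% = $364.68.
Line 3 (1154.54.97, Eriistan, 3,312 units, $90,252.00):
Base rate for 1154.54.97 is 27.5%.
Additional duty on 1154.54.97 from Eriistan: +58.4%. Applied ad valorem rate: 27.5% + 58.4% = 85.9%.
Duty = $90,252.00 × 85.9% = $77,526.47.
Total = $16,195.64 + $364.68 + $77,526.47 = $94,086.79.

$94,086.79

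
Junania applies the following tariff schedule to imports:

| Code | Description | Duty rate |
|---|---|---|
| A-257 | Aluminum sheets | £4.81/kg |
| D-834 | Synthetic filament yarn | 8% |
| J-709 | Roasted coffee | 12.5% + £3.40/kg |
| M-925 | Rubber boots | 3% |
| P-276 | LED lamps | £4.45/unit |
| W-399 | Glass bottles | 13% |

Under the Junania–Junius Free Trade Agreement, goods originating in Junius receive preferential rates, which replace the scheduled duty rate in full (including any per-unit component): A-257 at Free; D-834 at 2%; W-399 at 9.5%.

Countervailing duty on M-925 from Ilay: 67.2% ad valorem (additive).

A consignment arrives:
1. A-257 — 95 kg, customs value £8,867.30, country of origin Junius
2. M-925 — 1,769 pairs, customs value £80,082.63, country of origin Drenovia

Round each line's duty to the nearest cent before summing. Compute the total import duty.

Line 1 (A-257, Junius, 95 kg, £8,867.30):
Base rate for A-257 is £4.81/kg.
Origin Junius qualifies under the Junania–Junius agreement and A-257 is covered: preferential rate Free applies instead.
Duty = £8,867.30 × 0% = £0.00.
Line 2 (M-925, Drenovia, 1,769 pairs, £80,082.63):
Base rate for M-925 is 3%.
The additional-duty order on M-925 targets Ilay, not Drenovia; it does not apply.
Duty = £80,082.63 × 3% = £2,402.48.
Total = £0.00 + £2,402.48 = £2,402.48.

£2,402.48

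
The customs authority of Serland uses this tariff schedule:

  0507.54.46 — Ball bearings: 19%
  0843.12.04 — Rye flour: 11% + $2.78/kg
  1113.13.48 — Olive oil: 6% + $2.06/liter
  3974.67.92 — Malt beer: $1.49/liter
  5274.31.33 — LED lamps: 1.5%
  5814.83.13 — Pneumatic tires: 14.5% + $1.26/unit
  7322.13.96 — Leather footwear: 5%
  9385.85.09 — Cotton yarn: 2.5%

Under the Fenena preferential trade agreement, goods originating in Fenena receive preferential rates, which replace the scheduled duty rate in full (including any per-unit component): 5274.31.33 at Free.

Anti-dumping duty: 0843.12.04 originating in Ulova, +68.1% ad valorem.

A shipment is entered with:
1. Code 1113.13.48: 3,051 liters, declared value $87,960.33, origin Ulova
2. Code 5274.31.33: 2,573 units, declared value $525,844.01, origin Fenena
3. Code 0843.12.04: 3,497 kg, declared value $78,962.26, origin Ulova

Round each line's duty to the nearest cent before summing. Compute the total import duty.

Line 1 (1113.13.48, Ulova, 3,051 liters, $87,960.33):
Base rate for 1113.13.48 is 6% + $2.06/liter.
Duty = $87,960.33 × 6% + 3,051 × $2.06 = $11,562.68.
Line 2 (5274.31.33, Fenena, 2,573 units, $525,844.01):
Base rate for 5274.31.33 is 1.5%.
Origin Fenena qualifies under the Serland–Fenena agreement and 5274.31.33 is covered: preferential rate Free applies instead.
Duty = $525,844.01 × 0% = $0.00.
Line 3 (0843.12.04, Ulova, 3,497 kg, $78,962.26):
Base rate for 0843.12.04 is 11% + $2.78/kg.
Additional duty on 0843.12.04 from Ulova: +68.1%. Applied ad valorem rate: 11% + 68.1% = 79.1%.
Duty = $78,962.26 × 79.1% + 3,497 × $2.78 = $72,180.81.
Total = $11,562.68 + $0.00 + $72,180.81 = $83,743.49.

$83,743.49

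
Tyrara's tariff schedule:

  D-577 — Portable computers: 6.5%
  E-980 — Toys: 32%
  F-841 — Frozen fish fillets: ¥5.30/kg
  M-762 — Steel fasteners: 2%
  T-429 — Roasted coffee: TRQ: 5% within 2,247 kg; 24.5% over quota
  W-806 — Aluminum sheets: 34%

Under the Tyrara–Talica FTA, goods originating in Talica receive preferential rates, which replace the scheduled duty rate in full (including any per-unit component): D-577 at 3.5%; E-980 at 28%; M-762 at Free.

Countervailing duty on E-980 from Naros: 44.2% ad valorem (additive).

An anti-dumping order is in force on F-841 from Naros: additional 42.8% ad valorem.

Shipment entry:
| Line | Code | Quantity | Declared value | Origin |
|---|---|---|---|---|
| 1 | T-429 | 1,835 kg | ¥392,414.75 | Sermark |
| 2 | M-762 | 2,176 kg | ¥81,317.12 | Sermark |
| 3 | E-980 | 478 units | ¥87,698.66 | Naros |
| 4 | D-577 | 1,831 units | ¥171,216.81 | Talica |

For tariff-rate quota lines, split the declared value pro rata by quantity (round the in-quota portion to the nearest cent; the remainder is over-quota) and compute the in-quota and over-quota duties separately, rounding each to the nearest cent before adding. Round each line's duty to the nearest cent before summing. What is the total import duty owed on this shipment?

¥94,066.05

Line 1 (T-429, Sermark, 1,835 kg, ¥392,414.75):
Code T-429 is under a tariff-rate quota (threshold 2,247 kg). Quantity 1,835 kg is within the quota, so the in-quota rate 5% applies to the full value.
Duty = ¥392,414.75 × 5% = ¥19,620.74.
Line 2 (M-762, Sermark, 2,176 kg, ¥81,317.12):
Base rate for M-762 is 2%.
M-762 has an FTA preferential rate, but origin Sermark is not Talica; base rate stands.
Duty = ¥81,317.12 × 2% = ¥1,626.34.
Line 3 (E-980, Naros, 478 units, ¥87,698.66):
Base rate for E-980 is 32%.
E-980 has an FTA preferential rate, but origin Naros is not Talica; base rate stands.
Additional duty on E-980 from Naros: +44.2%. Applied ad valorem rate: 32% + 44.2% = 76.2%.
Duty = ¥87,698.66 × 76.2% = ¥66,826.38.
Line 4 (D-577, Talica, 1,831 units, ¥171,216.81):
Base rate for D-577 is 6.5%.
Origin Talica qualifies under the Tyrara–Talica agreement and D-577 is covered: preferential rate 3.5% applies instead.
Duty = ¥171,216.81 × 3.5% = ¥5,992.59.
Total = ¥19,620.74 + ¥1,626.34 + ¥66,826.38 + ¥5,992.59 = ¥94,066.05.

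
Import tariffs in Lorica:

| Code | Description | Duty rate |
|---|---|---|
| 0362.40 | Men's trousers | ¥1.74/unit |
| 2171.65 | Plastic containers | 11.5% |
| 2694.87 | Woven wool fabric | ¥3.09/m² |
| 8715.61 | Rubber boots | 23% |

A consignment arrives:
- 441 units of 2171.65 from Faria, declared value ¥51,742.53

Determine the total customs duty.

Line 1 (2171.65, Faria, 441 units, ¥51,742.53):
Base rate for 2171.65 is 11.5%.
Duty = ¥51,742.53 × 11.5% = ¥5,950.39.

¥5,950.39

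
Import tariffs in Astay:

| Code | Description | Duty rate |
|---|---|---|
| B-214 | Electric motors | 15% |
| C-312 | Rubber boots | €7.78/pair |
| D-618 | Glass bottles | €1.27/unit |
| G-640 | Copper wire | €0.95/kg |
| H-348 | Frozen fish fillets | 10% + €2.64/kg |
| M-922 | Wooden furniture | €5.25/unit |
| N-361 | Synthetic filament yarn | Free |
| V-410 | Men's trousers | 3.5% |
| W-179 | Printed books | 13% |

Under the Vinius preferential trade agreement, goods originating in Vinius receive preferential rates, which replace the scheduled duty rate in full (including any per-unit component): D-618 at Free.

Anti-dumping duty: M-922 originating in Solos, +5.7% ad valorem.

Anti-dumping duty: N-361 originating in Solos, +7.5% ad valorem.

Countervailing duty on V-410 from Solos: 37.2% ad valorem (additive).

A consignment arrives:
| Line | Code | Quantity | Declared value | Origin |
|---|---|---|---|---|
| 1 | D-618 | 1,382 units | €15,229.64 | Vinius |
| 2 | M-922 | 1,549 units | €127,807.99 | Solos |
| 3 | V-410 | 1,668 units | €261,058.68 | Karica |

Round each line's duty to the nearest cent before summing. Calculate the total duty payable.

Line 1 (D-618, Vinius, 1,382 units, €15,229.64):
Base rate for D-618 is €1.27/unit.
Origin Vinius qualifies under the Astay–Vinius agreement and D-618 is covered: preferential rate Free applies instead.
Duty = €15,229.64 × 0% = €0.00.
Line 2 (M-922, Solos, 1,549 units, €127,807.99):
Base rate for M-922 is €5.25/unit.
Additional duty on M-922 from Solos: +5.7% ad valorem. Applied ad valorem rate = 5.7%.
Duty = €127,807.99 × 5.7% + 1,549 × €5.25 = €15,417.31.
Line 3 (V-410, Karica, 1,668 units, €261,058.68):
Base rate for V-410 is 3.5%.
The additional-duty order on V-410 targets Solos, not Karica; it does not apply.
Duty = €261,058.68 × 3.5% = €9,137.05.
Total = €0.00 + €15,417.31 + €9,137.05 = €24,554.36.

€24,554.36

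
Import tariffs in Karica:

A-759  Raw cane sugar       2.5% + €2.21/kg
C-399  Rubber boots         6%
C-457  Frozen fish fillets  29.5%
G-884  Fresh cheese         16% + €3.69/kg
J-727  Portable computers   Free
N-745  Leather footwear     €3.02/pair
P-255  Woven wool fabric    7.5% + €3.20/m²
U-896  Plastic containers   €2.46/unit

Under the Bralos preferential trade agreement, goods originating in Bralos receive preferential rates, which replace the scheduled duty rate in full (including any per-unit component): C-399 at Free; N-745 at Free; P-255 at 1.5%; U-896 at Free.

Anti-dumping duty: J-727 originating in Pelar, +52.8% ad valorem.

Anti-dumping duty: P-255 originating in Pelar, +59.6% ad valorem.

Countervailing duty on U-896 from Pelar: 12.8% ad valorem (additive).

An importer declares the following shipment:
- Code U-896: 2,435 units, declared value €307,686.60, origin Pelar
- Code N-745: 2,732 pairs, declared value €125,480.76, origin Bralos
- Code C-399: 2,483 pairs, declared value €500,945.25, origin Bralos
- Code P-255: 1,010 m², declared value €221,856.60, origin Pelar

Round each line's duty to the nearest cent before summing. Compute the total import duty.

Line 1 (U-896, Pelar, 2,435 units, €307,686.60):
Base rate for U-896 is €2.46/unit.
U-896 has an FTA preferential rate, but origin Pelar is not Bralos; base rate stands.
Additional duty on U-896 from Pelar: +12.8% ad valorem. Applied ad valorem rate = 12.8%.
Duty = €307,686.60 × 12.8% + 2,435 × €2.46 = €45,373.98.
Line 2 (N-745, Bralos, 2,732 pairs, €125,480.76):
Base rate for N-745 is €3.02/pair.
Origin Bralos qualifies under the Karica–Bralos agreement and N-745 is covered: preferential rate Free applies instead.
Duty = €125,480.76 × 0% = €0.00.
Line 3 (C-399, Bralos, 2,483 pairs, €500,945.25):
Base rate for C-399 is 6%.
Origin Bralos qualifies under the Karica–Bralos agreement and C-399 is covered: preferential rate Free applies instead.
Duty = €500,945.25 × 0% = €0.00.
Line 4 (P-255, Pelar, 1,010 m², €221,856.60):
Base rate for P-255 is 7.5% + €3.20/m².
P-255 has an FTA preferential rate, but origin Pelar is not Bralos; base rate stands.
Additional duty on P-255 from Pelar: +59.6%. Applied ad valorem rate: 7.5% + 59.6% = 67.1%.
Duty = €221,856.60 × 67.1% + 1,010 × €3.20 = €152,097.78.
Total = €45,373.98 + €0.00 + €0.00 + €152,097.78 = €197,471.76.

€197,471.76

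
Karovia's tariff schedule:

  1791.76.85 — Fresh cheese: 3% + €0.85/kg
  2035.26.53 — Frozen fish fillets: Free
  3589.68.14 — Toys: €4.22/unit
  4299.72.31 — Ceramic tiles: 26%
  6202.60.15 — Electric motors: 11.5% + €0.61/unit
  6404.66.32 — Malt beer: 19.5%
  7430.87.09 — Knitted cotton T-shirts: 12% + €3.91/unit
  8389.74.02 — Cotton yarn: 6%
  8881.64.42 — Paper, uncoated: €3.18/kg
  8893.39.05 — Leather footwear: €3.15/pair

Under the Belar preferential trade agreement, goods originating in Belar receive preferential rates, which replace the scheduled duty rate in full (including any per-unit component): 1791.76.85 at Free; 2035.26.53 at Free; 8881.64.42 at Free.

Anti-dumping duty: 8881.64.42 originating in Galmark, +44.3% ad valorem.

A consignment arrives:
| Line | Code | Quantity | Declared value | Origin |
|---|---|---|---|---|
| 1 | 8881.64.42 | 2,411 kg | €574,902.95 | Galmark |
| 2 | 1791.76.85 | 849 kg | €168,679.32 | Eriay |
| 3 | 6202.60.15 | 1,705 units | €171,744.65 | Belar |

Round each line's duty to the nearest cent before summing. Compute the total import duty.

Line 1 (8881.64.42, Galmark, 2,411 kg, €574,902.95):
Base rate for 8881.64.42 is €3.18/kg.
8881.64.42 has an FTA preferential rate, but origin Galmark is not Belar; base rate stands.
Additional duty on 8881.64.42 from Galmark: +44.3% ad valorem. Applied ad valorem rate = 44.3%.
Duty = €574,902.95 × 44.3% + 2,411 × €3.18 = €262,348.99.
Line 2 (1791.76.85, Eriay, 849 kg, €168,679.32):
Base rate for 1791.76.85 is 3% + €0.85/kg.
1791.76.85 has an FTA preferential rate, but origin Eriay is not Belar; base rate stands.
Duty = €168,679.32 × 3% + 849 × €0.85 = €5,782.03.
Line 3 (6202.60.15, Belar, 1,705 units, €171,744.65):
Base rate for 6202.60.15 is 11.5% + €0.61/unit.
Origin Belar is the FTA partner but 6202.60.15 is not on the preference list; base rate stands.
Duty = €171,744.65 × 11.5% + 1,705 × €0.61 = €20,790.68.
Total = €262,348.99 + €5,782.03 + €20,790.68 = €288,921.70.

€288,921.70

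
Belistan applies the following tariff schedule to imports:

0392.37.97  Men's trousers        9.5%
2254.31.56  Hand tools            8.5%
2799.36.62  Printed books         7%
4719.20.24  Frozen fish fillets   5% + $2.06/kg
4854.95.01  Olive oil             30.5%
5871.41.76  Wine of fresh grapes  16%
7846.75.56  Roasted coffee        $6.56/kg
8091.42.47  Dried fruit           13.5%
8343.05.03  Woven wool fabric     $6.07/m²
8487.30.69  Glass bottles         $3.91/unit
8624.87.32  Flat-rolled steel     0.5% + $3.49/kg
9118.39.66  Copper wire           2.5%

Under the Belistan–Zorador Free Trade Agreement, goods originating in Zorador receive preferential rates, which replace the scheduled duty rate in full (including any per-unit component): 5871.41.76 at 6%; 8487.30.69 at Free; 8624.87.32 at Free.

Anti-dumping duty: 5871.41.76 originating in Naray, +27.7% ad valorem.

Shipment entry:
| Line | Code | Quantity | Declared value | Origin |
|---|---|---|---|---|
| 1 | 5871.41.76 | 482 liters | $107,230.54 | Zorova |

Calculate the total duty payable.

$17,156.89

Line 1 (5871.41.76, Zorova, 482 liters, $107,230.54):
Base rate for 5871.41.76 is 16%.
5871.41.76 has an FTA preferential rate, but origin Zorova is not Zorador; base rate stands.
The additional-duty order on 5871.41.76 targets Naray, not Zorova; it does not apply.
Duty = $107,230.54 × 16% = $17,156.89.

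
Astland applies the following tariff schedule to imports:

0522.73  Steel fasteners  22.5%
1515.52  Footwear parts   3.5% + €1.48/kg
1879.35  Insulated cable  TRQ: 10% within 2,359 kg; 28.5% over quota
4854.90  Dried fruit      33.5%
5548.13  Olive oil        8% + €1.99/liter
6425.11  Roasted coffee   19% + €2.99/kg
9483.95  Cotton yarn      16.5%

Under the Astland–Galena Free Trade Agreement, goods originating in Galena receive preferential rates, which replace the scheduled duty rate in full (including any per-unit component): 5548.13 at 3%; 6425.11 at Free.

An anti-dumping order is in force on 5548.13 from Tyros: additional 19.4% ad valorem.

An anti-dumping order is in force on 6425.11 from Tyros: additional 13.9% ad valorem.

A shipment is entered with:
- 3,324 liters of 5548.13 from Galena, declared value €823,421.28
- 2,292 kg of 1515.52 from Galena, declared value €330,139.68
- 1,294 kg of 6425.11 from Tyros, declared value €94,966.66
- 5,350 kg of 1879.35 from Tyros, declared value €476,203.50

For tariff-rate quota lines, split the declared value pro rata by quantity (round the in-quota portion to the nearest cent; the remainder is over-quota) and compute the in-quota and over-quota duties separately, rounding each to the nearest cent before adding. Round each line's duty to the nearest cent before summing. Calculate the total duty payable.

Line 1 (5548.13, Galena, 3,324 liters, €823,421.28):
Base rate for 5548.13 is 8% + €1.99/liter.
Origin Galena qualifies under the Astland–Galena agreement and 5548.13 is covered: preferential rate 3% applies instead.
The additional-duty order on 5548.13 targets Tyros, not Galena; it does not apply.
Duty = €823,421.28 × 3% = €24,702.64.
Line 2 (1515.52, Galena, 2,292 kg, €330,139.68):
Base rate for 1515.52 is 3.5% + €1.48/kg.
Origin Galena is the FTA partner but 1515.52 is not on the preference list; base rate stands.
Duty = €330,139.68 × 3.5% + 2,292 × €1.48 = €14,947.05.
Line 3 (6425.11, Tyros, 1,294 kg, €94,966.66):
Base rate for 6425.11 is 19% + €2.99/kg.
6425.11 has an FTA preferential rate, but origin Tyros is not Galena; base rate stands.
Additional duty on 6425.11 from Tyros: +13.9%. Applied ad valorem rate: 19% + 13.9% = 32.9%.
Duty = €94,966.66 × 32.9% + 1,294 × €2.99 = €35,113.09.
Line 4 (1879.35, Tyros, 5,350 kg, €476,203.50):
Code 1879.35 is under a tariff-rate quota (threshold 2,359 kg). In-quota: 2,359 kg at 10%; over-quota: 2,991 kg at 28.5%.
Pro-rata value split: in-quota = €476,203.50 × 2,359/5,350 = €209,974.59; over-quota = €476,203.50 − €209,974.59 = €266,228.91.
In-quota duty = €209,974.59 × 10% = €20,997.46. Over-quota duty = €266,228.91 × 28.5% = €75,875.24.
Line duty = €20,997.46 + €75,875.24 = €96,872.70.
Total = €24,702.64 + €14,947.05 + €35,113.09 + €96,872.70 = €171,635.48.

€171,635.48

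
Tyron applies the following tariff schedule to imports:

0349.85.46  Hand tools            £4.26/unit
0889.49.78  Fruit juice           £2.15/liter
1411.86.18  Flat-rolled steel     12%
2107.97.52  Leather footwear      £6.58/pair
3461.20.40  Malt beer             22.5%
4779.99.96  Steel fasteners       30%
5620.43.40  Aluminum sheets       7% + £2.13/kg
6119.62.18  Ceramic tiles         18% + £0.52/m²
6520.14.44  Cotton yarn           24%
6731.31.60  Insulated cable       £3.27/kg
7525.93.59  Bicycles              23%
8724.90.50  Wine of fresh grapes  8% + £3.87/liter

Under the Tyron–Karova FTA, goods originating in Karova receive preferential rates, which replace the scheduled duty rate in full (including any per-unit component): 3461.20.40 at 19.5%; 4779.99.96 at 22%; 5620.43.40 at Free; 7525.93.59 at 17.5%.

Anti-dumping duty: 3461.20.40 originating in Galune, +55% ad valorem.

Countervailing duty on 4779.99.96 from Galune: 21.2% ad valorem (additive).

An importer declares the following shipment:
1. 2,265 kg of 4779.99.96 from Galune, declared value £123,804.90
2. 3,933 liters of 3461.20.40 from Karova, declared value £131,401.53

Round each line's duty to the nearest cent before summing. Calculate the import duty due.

£89,011.41

Line 1 (4779.99.96, Galune, 2,265 kg, £123,804.90):
Base rate for 4779.99.96 is 30%.
4779.99.96 has an FTA preferential rate, but origin Galune is not Karova; base rate stands.
Additional duty on 4779.99.96 from Galune: +21.2%. Applied ad valorem rate: 30% + 21.2% = 51.2%.
Duty = £123,804.90 × 51.2% = £63,388.11.
Line 2 (3461.20.40, Karova, 3,933 liters, £131,401.53):
Base rate for 3461.20.40 is 22.5%.
Origin Karova qualifies under the Tyron–Karova agreement and 3461.20.40 is covered: preferential rate 19.5% applies instead.
The additional-duty order on 3461.20.40 targets Galune, not Karova; it does not apply.
Duty = £131,401.53 × 19.5% = £25,623.30.
Total = £63,388.11 + £25,623.30 = £89,011.41.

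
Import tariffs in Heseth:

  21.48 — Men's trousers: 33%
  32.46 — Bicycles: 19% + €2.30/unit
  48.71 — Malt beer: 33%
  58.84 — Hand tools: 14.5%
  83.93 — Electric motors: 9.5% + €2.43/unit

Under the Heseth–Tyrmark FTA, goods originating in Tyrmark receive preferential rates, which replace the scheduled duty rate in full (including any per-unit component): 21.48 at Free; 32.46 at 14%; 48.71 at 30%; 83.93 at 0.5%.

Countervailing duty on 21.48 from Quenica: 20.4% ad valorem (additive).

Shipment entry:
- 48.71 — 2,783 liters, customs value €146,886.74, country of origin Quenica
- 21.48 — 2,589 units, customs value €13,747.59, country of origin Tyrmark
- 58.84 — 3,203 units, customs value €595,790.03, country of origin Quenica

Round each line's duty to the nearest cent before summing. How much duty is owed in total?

Line 1 (48.71, Quenica, 2,783 liters, €146,886.74):
Base rate for 48.71 is 33%.
48.71 has an FTA preferential rate, but origin Quenica is not Tyrmark; base rate stands.
Duty = €146,886.74 × 33% = €48,472.62.
Line 2 (21.48, Tyrmark, 2,589 units, €13,747.59):
Base rate for 21.48 is 33%.
Origin Tyrmark qualifies under the Heseth–Tyrmark agreement and 21.48 is covered: preferential rate Free applies instead.
The additional-duty order on 21.48 targets Quenica, not Tyrmark; it does not apply.
Duty = €13,747.59 × 0% = €0.00.
Line 3 (58.84, Quenica, 3,203 units, €595,790.03):
Base rate for 58.84 is 14.5%.
Duty = €595,790.03 × 14.5% = €86,389.55.
Total = €48,472.62 + €0.00 + €86,389.55 = €134,862.17.

€134,862.17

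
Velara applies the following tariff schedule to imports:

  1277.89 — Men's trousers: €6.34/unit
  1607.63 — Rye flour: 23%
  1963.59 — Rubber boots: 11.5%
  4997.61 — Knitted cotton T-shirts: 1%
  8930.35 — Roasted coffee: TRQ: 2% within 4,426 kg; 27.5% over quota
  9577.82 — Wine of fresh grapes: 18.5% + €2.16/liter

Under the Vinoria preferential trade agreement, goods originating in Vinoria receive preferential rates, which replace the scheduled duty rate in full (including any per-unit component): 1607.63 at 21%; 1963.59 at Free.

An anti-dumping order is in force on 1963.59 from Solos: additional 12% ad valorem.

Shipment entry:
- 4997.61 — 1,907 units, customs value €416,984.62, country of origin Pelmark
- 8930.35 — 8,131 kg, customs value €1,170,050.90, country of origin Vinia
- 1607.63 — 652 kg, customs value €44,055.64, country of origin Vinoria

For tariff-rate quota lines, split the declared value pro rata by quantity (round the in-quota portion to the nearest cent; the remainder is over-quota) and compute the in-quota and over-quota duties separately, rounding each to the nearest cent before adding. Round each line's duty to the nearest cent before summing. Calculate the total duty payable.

Line 1 (4997.61, Pelmark, 1,907 units, €416,984.62):
Base rate for 4997.61 is 1%.
Duty = €416,984.62 × 1% = €4,169.85.
Line 2 (8930.35, Vinia, 8,131 kg, €1,170,050.90):
Code 8930.35 is under a tariff-rate quota (threshold 4,426 kg). In-quota: 4,426 kg at 2%; over-quota: 3,705 kg at 27.5%.
Pro-rata value split: in-quota = €1,170,050.90 × 4,426/8,131 = €636,901.40; over-quota = €1,170,050.90 − €636,901.40 = €533,149.50.
In-quota duty = €636,901.40 × 2% = €12,738.03. Over-quota duty = €533,149.50 × 27.5% = €146,616.11.
Line duty = €12,738.03 + €146,616.11 = €159,354.14.
Line 3 (1607.63, Vinoria, 652 kg, €44,055.64):
Base rate for 1607.63 is 23%.
Origin Vinoria qualifies under the Velara–Vinoria agreement and 1607.63 is covered: preferential rate 21% applies instead.
Duty = €44,055.64 × 21% = €9,251.68.
Total = €4,169.85 + €159,354.14 + €9,251.68 = €172,775.67.

€172,775.67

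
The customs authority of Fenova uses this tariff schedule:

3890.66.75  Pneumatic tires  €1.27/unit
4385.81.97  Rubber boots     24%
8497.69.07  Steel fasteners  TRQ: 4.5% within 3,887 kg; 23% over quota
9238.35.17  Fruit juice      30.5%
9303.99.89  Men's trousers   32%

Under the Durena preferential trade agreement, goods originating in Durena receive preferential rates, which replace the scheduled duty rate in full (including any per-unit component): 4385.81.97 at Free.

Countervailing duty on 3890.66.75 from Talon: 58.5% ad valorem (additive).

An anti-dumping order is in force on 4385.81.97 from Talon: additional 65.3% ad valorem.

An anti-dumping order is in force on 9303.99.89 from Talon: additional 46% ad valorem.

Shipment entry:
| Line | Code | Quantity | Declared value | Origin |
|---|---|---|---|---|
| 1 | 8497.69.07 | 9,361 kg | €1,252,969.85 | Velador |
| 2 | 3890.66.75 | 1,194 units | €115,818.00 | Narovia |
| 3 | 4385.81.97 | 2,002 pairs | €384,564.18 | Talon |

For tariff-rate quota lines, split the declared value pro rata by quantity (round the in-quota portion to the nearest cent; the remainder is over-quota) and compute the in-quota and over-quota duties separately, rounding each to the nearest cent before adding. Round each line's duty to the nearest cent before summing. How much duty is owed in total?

€536,864.39

Line 1 (8497.69.07, Velador, 9,361 kg, €1,252,969.85):
Code 8497.69.07 is under a tariff-rate quota (threshold 3,887 kg). In-quota: 3,887 kg at 4.5%; over-quota: 5,474 kg at 23%.
Pro-rata value split: in-quota = €1,252,969.85 × 3,887/9,361 = €520,274.95; over-quota = €1,252,969.85 − €520,274.95 = €732,694.90.
In-quota duty = €520,274.95 × 4.5% = €23,412.37. Over-quota duty = €732,694.90 × 23% = €168,519.83.
Line duty = €23,412.37 + €168,519.83 = €191,932.20.
Line 2 (3890.66.75, Narovia, 1,194 units, €115,818.00):
Base rate for 3890.66.75 is €1.27/unit.
The additional-duty order on 3890.66.75 targets Talon, not Narovia; it does not apply.
Duty = 1,194 × €1.27 = €1,516.38.
Line 3 (4385.81.97, Talon, 2,002 pairs, €384,564.18):
Base rate for 4385.81.97 is 24%.
4385.81.97 has an FTA preferential rate, but origin Talon is not Durena; base rate stands.
Additional duty on 4385.81.97 from Talon: +65.3%. Applied ad valorem rate: 24% + 65.3% = 89.3%.
Duty = €384,564.18 × 89.3% = €343,415.81.
Total = €191,932.20 + €1,516.38 + €343,415.81 = €536,864.39.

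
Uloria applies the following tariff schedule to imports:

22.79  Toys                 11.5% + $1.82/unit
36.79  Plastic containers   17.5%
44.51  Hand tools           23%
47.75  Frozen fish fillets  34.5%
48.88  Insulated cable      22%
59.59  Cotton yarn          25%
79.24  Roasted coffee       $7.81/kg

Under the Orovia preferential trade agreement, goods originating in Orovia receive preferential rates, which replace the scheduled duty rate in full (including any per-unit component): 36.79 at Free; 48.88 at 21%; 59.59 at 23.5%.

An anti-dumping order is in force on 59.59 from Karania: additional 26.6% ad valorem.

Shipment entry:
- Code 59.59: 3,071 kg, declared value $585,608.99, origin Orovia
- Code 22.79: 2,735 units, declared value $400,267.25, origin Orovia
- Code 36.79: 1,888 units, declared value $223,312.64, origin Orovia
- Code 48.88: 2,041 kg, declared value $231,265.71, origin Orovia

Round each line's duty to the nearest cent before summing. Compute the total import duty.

$237,192.34

Line 1 (59.59, Orovia, 3,071 kg, $585,608.99):
Base rate for 59.59 is 25%.
Origin Orovia qualifies under the Uloria–Orovia agreement and 59.59 is covered: preferential rate 23.5% applies instead.
The additional-duty order on 59.59 targets Karania, not Orovia; it does not apply.
Duty = $585,608.99 × 23.5% = $137,618.11.
Line 2 (22.79, Orovia, 2,735 units, $400,267.25):
Base rate for 22.79 is 11.5% + $1.82/unit.
Origin Orovia is the FTA partner but 22.79 is not on the preference list; base rate stands.
Duty = $400,267.25 × 11.5% + 2,735 × $1.82 = $51,008.43.
Line 3 (36.79, Orovia, 1,888 units, $223,312.64):
Base rate for 36.79 is 17.5%.
Origin Orovia qualifies under the Uloria–Orovia agreement and 36.79 is covered: preferential rate Free applies instead.
Duty = $223,312.64 × 0% = $0.00.
Line 4 (48.88, Orovia, 2,041 kg, $231,265.71):
Base rate for 48.88 is 22%.
Origin Orovia qualifies under the Uloria–Orovia agreement and 48.88 is covered: preferential rate 21% applies instead.
Duty = $231,265.71 × 21% = $48,565.80.
Total = $137,618.11 + $51,008.43 + $0.00 + $48,565.80 = $237,192.34.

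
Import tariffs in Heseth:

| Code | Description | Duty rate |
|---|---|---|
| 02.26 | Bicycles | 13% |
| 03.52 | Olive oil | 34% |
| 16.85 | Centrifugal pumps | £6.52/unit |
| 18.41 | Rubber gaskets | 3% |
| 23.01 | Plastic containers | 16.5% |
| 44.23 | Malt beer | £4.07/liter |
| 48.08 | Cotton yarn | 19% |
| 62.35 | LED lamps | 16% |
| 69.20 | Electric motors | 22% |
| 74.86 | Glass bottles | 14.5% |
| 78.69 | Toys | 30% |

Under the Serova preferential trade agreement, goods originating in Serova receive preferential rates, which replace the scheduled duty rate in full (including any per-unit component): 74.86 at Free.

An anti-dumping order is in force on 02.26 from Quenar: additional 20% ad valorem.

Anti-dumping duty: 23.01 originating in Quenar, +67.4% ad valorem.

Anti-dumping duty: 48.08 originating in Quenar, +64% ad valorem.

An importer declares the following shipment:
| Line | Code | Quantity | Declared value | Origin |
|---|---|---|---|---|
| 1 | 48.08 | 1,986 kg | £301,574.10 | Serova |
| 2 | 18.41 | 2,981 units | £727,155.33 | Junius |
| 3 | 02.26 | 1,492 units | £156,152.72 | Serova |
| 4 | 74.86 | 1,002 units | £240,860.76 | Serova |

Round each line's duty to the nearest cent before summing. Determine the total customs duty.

Line 1 (48.08, Serova, 1,986 kg, £301,574.10):
Base rate for 48.08 is 19%.
Origin Serova is the FTA partner but 48.08 is not on the preference list; base rate stands.
The additional-duty order on 48.08 targets Quenar, not Serova; it does not apply.
Duty = £301,574.10 × 19% = £57,299.08.
Line 2 (18.41, Junius, 2,981 units, £727,155.33):
Base rate for 18.41 is 3%.
Duty = £727,155.33 × 3% = £21,814.66.
Line 3 (02.26, Serova, 1,492 units, £156,152.72):
Base rate for 02.26 is 13%.
Origin Serova is the FTA partner but 02.26 is not on the preference list; base rate stands.
The additional-duty order on 02.26 targets Quenar, not Serova; it does not apply.
Duty = £156,152.72 × 13% = £20,299.85.
Line 4 (74.86, Serova, 1,002 units, £240,860.76):
Base rate for 74.86 is 14.5%.
Origin Serova qualifies under the Heseth–Serova agreement and 74.86 is covered: preferential rate Free applies instead.
Duty = £240,860.76 × 0% = £0.00.
Total = £57,299.08 + £21,814.66 + £20,299.85 + £0.00 = £99,413.59.

£99,413.59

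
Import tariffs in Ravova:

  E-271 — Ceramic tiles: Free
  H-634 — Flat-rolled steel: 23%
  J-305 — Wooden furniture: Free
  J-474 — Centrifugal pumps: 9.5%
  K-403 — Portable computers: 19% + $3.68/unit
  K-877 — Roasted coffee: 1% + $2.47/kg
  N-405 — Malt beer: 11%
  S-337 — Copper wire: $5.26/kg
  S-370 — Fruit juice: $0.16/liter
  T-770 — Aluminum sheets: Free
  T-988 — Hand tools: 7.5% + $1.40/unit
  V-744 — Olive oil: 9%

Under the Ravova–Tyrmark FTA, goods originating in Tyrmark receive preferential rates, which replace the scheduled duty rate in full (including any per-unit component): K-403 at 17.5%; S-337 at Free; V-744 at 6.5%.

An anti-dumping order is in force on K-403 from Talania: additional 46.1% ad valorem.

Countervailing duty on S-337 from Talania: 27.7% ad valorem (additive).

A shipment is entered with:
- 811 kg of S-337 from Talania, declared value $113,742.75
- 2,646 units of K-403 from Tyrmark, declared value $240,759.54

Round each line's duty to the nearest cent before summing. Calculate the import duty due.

Line 1 (S-337, Talania, 811 kg, $113,742.75):
Base rate for S-337 is $5.26/kg.
S-337 has an FTA preferential rate, but origin Talania is not Tyrmark; base rate stands.
Additional duty on S-337 from Talania: +27.7% ad valorem. Applied ad valorem rate = 27.7%.
Duty = $113,742.75 × 27.7% + 811 × $5.26 = $35,772.60.
Line 2 (K-403, Tyrmark, 2,646 units, $240,759.54):
Base rate for K-403 is 19% + $3.68/unit.
Origin Tyrmark qualifies under the Ravova–Tyrmark agreement and K-403 is covered: preferential rate 17.5% applies instead.
The additional-duty order on K-403 targets Talania, not Tyrmark; it does not apply.
Duty = $240,759.54 × 17.5% = $42,132.92.
Total = $35,772.60 + $42,132.92 = $77,905.52.

$77,905.52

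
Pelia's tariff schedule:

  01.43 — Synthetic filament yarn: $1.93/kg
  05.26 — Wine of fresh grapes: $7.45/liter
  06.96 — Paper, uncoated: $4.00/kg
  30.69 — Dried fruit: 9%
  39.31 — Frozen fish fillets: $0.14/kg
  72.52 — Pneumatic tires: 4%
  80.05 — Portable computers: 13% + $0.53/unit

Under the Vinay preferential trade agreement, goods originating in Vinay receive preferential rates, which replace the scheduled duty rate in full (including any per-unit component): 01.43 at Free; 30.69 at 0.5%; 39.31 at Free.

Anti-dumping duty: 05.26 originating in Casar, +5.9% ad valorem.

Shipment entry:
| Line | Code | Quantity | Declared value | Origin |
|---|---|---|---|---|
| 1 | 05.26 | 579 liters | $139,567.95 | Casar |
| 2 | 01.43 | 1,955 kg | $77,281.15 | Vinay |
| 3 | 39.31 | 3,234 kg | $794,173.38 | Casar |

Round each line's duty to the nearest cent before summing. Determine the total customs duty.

$13,000.82

Line 1 (05.26, Casar, 579 liters, $139,567.95):
Base rate for 05.26 is $7.45/liter.
Additional duty on 05.26 from Casar: +5.9% ad valorem. Applied ad valorem rate = 5.9%.
Duty = $139,567.95 × 5.9% + 579 × $7.45 = $12,548.06.
Line 2 (01.43, Vinay, 1,955 kg, $77,281.15):
Base rate for 01.43 is $1.93/kg.
Origin Vinay qualifies under the Pelia–Vinay agreement and 01.43 is covered: preferential rate Free applies instead.
Duty = $77,281.15 × 0% = $0.00.
Line 3 (39.31, Casar, 3,234 kg, $794,173.38):
Base rate for 39.31 is $0.14/kg.
39.31 has an FTA preferential rate, but origin Casar is not Vinay; base rate stands.
Duty = 3,234 × $0.14 = $452.76.
Total = $12,548.06 + $0.00 + $452.76 = $13,000.82.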